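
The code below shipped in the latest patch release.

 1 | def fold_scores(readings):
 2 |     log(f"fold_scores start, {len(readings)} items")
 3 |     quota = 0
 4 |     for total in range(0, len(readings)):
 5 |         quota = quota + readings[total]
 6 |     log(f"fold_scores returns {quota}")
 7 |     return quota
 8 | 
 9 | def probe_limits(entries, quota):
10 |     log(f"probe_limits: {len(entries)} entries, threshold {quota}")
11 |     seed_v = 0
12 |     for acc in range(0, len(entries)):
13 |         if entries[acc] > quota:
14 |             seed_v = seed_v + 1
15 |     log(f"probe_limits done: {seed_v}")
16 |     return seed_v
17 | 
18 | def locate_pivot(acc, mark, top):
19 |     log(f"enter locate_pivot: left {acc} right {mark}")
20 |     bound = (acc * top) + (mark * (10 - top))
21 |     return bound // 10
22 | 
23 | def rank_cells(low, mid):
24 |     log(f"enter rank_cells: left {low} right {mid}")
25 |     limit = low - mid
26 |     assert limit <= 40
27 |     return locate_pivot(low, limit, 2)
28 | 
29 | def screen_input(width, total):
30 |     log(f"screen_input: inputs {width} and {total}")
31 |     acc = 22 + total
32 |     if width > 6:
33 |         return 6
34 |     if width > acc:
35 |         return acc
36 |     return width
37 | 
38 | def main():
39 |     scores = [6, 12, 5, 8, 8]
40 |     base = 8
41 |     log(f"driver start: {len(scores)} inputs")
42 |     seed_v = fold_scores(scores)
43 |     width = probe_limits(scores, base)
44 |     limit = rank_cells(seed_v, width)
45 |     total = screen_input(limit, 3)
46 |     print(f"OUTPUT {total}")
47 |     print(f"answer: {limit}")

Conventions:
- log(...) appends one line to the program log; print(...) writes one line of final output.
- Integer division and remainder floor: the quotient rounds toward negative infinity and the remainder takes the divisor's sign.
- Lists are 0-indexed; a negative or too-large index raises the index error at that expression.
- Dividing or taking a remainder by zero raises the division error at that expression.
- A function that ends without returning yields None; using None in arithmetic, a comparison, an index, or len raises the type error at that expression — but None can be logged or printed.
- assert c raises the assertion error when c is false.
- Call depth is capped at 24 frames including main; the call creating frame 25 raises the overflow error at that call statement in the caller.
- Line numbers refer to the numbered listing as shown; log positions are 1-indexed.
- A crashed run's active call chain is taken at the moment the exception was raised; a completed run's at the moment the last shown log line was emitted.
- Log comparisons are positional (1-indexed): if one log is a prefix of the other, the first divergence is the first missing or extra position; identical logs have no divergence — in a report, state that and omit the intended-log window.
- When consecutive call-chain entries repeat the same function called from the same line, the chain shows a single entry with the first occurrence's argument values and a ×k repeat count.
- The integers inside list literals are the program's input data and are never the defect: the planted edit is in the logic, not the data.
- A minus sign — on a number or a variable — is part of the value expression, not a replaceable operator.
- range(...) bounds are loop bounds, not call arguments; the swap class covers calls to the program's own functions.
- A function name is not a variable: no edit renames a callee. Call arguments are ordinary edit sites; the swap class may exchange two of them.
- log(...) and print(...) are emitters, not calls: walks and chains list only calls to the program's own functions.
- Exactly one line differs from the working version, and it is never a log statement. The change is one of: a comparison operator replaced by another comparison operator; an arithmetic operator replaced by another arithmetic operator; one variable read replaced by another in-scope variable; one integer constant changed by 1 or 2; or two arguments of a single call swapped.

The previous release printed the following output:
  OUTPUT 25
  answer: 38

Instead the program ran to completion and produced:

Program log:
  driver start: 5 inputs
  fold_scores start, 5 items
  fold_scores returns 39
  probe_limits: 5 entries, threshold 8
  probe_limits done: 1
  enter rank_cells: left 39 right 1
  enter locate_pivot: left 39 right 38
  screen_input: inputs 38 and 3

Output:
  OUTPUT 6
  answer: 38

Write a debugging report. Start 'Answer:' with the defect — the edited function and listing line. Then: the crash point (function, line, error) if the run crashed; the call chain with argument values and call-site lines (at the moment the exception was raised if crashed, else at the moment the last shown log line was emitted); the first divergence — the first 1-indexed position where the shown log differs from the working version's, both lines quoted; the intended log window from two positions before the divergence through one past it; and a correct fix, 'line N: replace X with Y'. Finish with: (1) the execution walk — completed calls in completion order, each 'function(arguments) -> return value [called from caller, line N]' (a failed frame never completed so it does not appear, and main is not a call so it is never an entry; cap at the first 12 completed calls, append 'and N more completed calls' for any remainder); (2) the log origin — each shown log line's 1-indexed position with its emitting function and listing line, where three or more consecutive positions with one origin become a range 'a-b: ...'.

Answer: the defect is in screen_input at line 32.
Core observation: The two runs log identically and part ways only at the printed values.
Call chain: main -> screen_input(38, 3) (called at line 45).
First divergence: there is none — every log position agrees.
Execution walk:
  fold_scores([6, 12, 5, 8, 8]) -> 39  [called from main, line 42]
  probe_limits([6, 12, 5, 8, 8], 8) -> 1  [called from main, line 43]
  locate_pivot(39, 38, 2) -> 38  [called from rank_cells, line 27]
  rank_cells(39, 1) -> 38  [called from main, line 44]
  screen_input(38, 3) -> 6  [called from main, line 45]
Log line origins:
  1: emitted by main (line 41)
  2: emitted by fold_scores (line 2)
  3: emitted by fold_scores (line 6)
  4: emitted by probe_limits (line 10)
  5: emitted by probe_limits (line 15)
  6: emitted by rank_cells (line 24)
  7: emitted by locate_pivot (line 19)
  8: emitted by screen_input (line 30)
A correct fix: line 32: replace `>` with `<`.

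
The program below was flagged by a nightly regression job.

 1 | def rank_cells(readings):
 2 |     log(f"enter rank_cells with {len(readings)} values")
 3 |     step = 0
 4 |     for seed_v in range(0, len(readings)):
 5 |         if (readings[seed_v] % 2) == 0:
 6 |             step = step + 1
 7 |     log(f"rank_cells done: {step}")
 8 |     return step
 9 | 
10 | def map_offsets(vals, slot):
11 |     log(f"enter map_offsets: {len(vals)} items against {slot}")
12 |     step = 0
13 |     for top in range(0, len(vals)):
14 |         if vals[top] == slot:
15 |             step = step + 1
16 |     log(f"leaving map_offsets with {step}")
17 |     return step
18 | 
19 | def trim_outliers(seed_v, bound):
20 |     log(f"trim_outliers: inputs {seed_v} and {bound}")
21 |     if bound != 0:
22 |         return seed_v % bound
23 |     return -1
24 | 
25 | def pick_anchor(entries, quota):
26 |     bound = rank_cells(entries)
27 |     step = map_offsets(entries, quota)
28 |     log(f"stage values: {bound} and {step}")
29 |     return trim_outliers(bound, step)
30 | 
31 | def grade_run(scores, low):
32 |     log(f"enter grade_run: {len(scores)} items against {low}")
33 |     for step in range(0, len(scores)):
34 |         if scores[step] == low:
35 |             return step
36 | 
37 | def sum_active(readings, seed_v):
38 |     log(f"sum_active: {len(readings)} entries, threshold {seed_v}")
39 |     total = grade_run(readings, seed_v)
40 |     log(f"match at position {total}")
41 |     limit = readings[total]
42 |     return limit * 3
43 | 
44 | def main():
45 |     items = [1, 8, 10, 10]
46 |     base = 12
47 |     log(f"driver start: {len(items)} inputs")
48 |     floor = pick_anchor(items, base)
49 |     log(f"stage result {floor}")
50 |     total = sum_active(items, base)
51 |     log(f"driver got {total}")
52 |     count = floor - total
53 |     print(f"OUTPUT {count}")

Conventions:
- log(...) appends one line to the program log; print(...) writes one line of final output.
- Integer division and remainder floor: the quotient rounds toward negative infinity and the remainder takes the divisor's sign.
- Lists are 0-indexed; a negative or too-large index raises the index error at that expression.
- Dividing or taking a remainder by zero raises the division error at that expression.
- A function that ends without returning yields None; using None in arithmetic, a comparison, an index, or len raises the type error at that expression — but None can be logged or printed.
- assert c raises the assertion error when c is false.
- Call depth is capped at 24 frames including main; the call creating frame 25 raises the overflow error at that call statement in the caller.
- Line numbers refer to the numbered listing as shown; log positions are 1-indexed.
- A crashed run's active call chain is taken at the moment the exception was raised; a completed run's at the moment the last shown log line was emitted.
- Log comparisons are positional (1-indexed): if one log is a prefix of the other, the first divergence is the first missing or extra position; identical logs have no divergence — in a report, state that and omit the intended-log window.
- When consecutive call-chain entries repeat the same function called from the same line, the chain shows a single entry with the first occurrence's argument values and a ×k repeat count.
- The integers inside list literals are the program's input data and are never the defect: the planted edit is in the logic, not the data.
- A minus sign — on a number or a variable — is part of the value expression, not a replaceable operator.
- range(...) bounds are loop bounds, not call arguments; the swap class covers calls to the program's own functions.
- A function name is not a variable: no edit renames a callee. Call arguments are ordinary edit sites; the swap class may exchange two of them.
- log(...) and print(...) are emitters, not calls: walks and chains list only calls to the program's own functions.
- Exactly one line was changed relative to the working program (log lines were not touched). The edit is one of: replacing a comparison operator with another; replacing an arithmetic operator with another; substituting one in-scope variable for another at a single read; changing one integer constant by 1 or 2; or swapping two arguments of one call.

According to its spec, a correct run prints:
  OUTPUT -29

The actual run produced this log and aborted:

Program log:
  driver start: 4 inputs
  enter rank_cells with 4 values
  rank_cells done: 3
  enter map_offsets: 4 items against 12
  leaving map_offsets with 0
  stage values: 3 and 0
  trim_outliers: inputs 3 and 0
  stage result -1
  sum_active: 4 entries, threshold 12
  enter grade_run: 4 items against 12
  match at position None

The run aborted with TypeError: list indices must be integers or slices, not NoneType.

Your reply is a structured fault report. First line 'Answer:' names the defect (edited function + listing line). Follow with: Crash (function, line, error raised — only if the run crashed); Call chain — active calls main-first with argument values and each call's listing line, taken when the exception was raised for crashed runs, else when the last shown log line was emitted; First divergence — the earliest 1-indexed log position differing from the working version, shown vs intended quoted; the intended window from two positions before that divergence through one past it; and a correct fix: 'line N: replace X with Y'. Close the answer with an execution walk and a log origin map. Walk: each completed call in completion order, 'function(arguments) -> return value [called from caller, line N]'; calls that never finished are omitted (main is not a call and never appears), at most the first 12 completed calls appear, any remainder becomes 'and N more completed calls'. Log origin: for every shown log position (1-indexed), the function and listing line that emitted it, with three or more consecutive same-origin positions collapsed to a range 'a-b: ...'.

Answer: the defect is in main at line 46.
Core observation: Position 4 is the first bad log line: 'enter map_offsets: 4 items against 12' should read 'enter map_offsets: 4 items against 10'.
Crash: sum_active, line 41, TypeError.
Call chain: main -> sum_active([1, 8, 10, 10], 12) (called at line 50).
First divergence: position 4; shown 'enter map_offsets: 4 items against 12' vs intended 'enter map_offsets: 4 items against 10'.
Intended log window:
  2: enter rank_cells with 4 values
  3: rank_cells done: 3
  4: enter map_offsets: 4 items against 10
  5: leaving map_offsets with 2
Execution walk:
  rank_cells([1, 8, 10, 10]) -> 3  [called from pick_anchor, line 26]
  map_offsets([1, 8, 10, 10], 12) -> 0  [called from pick_anchor, line 27]
  trim_outliers(3, 0) -> -1  [called from pick_anchor, line 29]
  pick_anchor([1, 8, 10, 10], 12) -> -1  [called from main, line 48]
  grade_run([1, 8, 10, 10], 12) -> None  [called from sum_active, line 39]
Log origins:
  1: from main, line 47
  2: from rank_cells, line 2
  3: from rank_cells, line 7
  4: from map_offsets, line 11
  5: from map_offsets, line 16
  6: from pick_anchor, line 28
  7: from trim_outliers, line 20
  8: from main, line 49
  9: from sum_active, line 38
  10: from grade_run, line 32
  11: from sum_active, line 40
A correct fix: line 46: replace `12` with `10`.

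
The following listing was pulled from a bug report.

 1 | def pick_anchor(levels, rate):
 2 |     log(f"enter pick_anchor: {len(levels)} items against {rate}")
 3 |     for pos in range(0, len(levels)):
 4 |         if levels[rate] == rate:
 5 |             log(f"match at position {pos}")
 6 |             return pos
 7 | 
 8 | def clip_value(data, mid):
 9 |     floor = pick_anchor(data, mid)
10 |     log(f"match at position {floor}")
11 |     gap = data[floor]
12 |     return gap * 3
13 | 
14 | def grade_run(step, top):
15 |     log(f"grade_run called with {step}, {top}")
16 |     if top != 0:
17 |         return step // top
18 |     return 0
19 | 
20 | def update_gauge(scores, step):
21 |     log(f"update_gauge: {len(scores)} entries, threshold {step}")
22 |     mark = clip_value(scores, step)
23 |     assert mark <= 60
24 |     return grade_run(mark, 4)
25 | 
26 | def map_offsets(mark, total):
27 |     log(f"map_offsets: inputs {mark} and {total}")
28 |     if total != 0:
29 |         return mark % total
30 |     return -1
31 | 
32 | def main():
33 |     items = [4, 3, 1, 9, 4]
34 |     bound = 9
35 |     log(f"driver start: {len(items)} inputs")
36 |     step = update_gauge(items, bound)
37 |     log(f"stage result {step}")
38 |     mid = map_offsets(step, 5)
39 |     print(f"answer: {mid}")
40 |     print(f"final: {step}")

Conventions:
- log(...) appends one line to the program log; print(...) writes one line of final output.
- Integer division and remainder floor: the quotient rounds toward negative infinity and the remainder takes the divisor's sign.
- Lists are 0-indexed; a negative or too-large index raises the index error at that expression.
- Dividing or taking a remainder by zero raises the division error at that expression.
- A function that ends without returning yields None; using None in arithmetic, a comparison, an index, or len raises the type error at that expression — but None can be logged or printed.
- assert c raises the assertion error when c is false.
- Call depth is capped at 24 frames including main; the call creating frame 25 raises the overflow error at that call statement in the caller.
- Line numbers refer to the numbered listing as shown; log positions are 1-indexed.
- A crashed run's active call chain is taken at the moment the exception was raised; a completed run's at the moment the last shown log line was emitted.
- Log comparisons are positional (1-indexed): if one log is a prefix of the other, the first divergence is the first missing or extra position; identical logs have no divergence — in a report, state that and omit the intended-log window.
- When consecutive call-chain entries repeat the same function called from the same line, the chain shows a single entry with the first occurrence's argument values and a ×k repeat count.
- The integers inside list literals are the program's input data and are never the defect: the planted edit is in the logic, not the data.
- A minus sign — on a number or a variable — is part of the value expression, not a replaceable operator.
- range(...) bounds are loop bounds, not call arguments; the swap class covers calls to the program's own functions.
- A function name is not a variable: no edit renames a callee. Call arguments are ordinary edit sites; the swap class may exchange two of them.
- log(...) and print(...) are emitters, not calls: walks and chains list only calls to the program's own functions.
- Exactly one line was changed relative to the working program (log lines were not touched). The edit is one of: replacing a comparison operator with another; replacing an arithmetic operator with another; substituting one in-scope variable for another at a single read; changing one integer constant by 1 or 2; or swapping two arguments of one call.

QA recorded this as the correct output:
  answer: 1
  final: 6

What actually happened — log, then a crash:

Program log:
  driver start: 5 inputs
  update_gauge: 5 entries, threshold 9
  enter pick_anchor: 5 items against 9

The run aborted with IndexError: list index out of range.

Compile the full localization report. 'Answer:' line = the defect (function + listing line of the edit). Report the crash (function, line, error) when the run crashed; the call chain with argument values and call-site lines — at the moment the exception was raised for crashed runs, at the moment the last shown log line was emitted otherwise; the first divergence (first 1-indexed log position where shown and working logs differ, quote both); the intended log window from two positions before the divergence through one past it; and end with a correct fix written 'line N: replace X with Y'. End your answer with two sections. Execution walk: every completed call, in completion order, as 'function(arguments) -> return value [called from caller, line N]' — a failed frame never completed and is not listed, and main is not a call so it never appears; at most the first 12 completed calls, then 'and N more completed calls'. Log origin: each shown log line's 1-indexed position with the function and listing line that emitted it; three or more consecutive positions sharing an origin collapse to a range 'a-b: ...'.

Answer: the defect is in pick_anchor at line 4.
The tell: After 3 matching log lines the faulty run goes silent, while the working version continues with 'match at position 3'.
Crash: pick_anchor, line 4, IndexError.
Call chain: main -> update_gauge([4, 3, 1, 9, 4], 9) (called at line 36) -> clip_value([4, 3, 1, 9, 4], 9) (called at line 22) -> pick_anchor([4, 3, 1, 9, 4], 9) (called at line 9).
First divergence: position 4 — the faulty run's log ends after 3 lines; the working version continues with 'match at position 3'.
Intended log window:
  2: update_gauge: 5 entries, threshold 9
  3: enter pick_anchor: 5 items against 9
  4: match at position 3
  5: match at position 3
Execution walk:
  (no call completed)
Origin of each log line:
  1: from main, line 35
  2: from update_gauge, line 21
  3: from pick_anchor, line 2
A correct fix: line 4: replace `levels[rate]` with `levels[pos]`.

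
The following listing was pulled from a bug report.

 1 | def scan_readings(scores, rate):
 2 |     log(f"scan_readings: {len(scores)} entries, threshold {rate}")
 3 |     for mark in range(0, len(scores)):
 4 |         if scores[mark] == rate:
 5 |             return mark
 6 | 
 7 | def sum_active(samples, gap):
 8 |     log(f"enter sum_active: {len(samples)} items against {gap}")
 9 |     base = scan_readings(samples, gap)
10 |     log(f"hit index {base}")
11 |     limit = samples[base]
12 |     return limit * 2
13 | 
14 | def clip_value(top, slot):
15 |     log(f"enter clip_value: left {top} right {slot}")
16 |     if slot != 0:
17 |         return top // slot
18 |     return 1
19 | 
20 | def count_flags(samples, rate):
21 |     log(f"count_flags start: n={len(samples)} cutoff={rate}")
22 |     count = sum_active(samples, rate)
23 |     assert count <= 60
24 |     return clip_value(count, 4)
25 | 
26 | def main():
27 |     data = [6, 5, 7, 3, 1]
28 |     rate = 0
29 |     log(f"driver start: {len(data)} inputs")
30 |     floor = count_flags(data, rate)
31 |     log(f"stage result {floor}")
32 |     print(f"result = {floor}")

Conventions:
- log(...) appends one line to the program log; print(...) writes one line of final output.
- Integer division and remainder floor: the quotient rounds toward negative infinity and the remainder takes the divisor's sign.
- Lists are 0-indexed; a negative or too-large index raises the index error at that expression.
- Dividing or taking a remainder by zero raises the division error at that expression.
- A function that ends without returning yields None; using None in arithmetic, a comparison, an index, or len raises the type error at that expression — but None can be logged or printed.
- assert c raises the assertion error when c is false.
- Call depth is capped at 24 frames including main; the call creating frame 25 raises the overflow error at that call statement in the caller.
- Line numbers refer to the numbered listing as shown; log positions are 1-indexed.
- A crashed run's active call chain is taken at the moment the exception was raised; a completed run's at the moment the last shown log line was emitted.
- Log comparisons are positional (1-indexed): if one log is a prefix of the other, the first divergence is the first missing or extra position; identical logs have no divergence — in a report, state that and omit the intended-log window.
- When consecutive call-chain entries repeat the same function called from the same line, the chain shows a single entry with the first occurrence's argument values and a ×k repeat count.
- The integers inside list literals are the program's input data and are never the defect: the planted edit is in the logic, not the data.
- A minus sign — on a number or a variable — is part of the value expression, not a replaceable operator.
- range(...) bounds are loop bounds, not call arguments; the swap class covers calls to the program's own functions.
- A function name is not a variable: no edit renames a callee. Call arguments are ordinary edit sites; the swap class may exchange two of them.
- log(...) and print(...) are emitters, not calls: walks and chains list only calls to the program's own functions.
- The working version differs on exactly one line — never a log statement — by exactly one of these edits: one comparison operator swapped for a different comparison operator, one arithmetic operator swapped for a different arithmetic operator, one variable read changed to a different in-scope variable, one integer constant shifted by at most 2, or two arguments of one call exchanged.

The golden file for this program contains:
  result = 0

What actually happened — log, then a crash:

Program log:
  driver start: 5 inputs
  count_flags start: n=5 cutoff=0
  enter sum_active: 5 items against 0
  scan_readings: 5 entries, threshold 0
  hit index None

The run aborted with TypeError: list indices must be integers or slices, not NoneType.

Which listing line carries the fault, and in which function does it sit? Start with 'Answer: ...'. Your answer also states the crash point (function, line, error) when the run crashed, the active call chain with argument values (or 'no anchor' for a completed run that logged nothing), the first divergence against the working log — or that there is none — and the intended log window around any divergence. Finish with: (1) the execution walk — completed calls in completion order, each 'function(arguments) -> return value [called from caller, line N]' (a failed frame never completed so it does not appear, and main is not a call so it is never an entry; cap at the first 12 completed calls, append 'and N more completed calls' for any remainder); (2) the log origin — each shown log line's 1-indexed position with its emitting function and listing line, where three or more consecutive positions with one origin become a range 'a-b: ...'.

Answer: the defect is in main at line 28.
Core observation: Everything matches until log position 2, which reads 'count_flags start: n=5 cutoff=0' in place of 'count_flags start: n=5 cutoff=1'.
Crash: sum_active, line 11, TypeError.
Call chain: main -> count_flags([6, 5, 7, 3, 1], 0) (called at line 30) -> sum_active([6, 5, 7, 3, 1], 0) (called at line 22).
First divergence: at position 2 the run shows 'count_flags start: n=5 cutoff=0' where the working version logs 'count_flags start: n=5 cutoff=1'.
Intended log window:
  1: driver start: 5 inputs
  2: count_flags start: n=5 cutoff=1
  3: enter sum_active: 5 items against 1
Execution walk:
  scan_readings([6, 5, 7, 3, 1], 0) -> None  [called from sum_active, line 9]
Origin of each log line:
  1: logged in main at line 29
  2: logged in count_flags at line 21
  3: logged in sum_active at line 8
  4: logged in scan_readings at line 2
  5: logged in sum_active at line 10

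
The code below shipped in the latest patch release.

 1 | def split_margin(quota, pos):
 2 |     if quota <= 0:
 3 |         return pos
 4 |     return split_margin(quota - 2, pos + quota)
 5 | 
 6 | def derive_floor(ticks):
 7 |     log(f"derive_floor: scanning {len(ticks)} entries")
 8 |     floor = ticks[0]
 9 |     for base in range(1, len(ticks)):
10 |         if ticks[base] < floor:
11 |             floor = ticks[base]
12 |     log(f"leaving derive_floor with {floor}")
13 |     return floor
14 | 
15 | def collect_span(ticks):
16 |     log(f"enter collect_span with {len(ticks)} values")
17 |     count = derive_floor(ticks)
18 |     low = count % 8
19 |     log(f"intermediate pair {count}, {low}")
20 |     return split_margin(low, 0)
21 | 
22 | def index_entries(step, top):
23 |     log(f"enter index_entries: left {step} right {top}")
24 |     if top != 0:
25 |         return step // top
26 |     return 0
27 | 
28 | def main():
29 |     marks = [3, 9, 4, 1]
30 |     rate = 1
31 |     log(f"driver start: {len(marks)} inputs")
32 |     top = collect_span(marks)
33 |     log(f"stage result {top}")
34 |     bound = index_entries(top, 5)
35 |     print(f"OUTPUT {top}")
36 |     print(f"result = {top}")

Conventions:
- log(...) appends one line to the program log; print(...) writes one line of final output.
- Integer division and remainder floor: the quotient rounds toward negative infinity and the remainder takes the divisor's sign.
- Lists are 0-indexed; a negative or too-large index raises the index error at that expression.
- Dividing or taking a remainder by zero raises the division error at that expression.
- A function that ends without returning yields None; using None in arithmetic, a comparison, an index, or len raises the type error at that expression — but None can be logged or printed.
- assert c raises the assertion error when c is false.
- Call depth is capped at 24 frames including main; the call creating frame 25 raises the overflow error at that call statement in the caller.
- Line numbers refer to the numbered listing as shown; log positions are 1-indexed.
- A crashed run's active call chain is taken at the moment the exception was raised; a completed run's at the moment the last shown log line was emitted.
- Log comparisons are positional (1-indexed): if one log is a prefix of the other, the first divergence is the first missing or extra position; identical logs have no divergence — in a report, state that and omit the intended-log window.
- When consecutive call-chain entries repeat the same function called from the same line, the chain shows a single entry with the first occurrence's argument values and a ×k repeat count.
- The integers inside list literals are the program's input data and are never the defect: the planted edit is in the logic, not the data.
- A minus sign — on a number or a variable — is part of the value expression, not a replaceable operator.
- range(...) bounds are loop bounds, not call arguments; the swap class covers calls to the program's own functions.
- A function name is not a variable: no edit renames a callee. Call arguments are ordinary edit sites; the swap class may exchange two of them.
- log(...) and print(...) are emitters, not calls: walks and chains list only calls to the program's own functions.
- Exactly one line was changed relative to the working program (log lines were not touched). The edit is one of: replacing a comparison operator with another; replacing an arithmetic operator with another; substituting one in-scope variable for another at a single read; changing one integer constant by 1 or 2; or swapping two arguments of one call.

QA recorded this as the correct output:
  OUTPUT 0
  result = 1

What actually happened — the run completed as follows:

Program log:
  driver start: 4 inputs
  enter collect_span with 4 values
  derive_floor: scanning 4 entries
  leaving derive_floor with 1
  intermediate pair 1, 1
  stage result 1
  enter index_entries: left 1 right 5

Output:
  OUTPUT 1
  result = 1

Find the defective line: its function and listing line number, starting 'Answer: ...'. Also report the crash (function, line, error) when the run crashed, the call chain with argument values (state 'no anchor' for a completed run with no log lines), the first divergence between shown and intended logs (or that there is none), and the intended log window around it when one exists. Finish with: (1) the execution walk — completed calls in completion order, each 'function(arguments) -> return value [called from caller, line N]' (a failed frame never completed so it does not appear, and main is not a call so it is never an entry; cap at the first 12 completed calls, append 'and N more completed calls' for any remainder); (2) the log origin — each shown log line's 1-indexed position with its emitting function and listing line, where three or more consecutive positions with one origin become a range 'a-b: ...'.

Answer: the defect is in main at line 35.
Key fact: The logs agree in full; only the final output differs.
Call chain: main -> index_entries(1, 5) (called at line 34).
First divergence: none — the logs agree in full.
Execution walk:
  derive_floor([3, 9, 4, 1]) -> 1  [called from collect_span, line 17]
  split_margin(-1, 1) -> 1  [called from split_margin, line 4]
  split_margin(1, 0) -> 1  [called from collect_span, line 20]
  collect_span([3, 9, 4, 1]) -> 1  [called from main, line 32]
  index_entries(1, 5) -> 0  [called from main, line 34]
Log line origins:
  1: logged in main at line 31
  2: logged in collect_span at line 16
  3: logged in derive_floor at line 7
  4: logged in derive_floor at line 12
  5: logged in collect_span at line 19
  6: logged in main at line 33
  7: logged in index_entries at line 23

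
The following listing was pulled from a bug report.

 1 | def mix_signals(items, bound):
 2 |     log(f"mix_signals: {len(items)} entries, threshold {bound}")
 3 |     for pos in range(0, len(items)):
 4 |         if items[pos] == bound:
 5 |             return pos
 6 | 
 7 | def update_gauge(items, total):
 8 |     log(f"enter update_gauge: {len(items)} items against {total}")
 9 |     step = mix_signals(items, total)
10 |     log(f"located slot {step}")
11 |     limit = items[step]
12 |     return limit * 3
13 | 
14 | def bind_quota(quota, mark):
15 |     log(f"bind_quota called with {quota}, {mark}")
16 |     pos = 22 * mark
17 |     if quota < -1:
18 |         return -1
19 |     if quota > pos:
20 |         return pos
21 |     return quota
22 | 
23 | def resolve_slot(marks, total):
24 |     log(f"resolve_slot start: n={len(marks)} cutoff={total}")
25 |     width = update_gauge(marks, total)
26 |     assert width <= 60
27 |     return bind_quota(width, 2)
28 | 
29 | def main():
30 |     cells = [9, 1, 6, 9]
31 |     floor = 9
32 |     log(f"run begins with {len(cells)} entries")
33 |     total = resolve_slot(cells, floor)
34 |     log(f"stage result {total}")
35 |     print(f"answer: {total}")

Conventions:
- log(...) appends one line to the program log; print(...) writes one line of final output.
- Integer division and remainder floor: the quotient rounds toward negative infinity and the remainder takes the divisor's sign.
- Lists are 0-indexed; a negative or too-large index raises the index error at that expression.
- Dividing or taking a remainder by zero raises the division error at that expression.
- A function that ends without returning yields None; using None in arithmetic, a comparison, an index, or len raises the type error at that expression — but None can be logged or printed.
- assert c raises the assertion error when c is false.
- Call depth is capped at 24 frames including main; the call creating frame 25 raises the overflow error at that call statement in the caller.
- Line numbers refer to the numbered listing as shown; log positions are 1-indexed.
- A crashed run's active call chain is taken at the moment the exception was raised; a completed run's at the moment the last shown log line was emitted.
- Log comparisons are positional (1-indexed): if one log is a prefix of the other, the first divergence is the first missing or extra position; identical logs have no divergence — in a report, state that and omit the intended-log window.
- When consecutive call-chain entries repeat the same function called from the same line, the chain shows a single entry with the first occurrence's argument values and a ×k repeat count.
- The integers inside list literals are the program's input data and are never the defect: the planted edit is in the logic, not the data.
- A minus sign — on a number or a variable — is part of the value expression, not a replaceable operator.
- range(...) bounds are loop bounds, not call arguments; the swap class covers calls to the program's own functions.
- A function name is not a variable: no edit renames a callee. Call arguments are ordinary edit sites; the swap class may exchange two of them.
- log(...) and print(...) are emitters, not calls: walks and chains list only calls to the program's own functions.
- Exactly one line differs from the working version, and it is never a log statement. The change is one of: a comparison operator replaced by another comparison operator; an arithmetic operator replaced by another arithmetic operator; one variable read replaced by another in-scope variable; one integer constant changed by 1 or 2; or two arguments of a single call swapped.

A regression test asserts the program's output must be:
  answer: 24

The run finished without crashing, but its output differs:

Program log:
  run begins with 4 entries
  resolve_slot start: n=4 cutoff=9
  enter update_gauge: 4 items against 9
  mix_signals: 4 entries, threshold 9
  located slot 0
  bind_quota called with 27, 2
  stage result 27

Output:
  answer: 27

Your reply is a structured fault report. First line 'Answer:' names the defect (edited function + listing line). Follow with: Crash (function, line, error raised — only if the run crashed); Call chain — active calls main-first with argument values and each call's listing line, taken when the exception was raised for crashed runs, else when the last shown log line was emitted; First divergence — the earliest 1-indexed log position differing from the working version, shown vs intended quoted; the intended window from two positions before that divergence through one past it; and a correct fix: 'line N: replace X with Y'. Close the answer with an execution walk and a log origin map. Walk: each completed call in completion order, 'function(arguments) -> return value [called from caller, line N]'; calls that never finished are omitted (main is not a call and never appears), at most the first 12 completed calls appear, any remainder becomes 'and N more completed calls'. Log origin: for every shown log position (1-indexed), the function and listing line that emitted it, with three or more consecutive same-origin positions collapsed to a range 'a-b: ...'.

Answer: the defect is in bind_quota at line 16.
Core observation: Log line 7 is where behavior first shows: 'stage result 27' appears instead of 'stage result 24'.
Call chain: main.
First divergence: position 7 — the shown line 'stage result 27' should read 'stage result 24'.
Intended log window:
  5: located slot 0
  6: bind_quota called with 27, 2
  7: stage result 24
Execution walk:
  mix_signals([9, 1, 6, 9], 9) -> 0  [called from update_gauge, line 9]
  update_gauge([9, 1, 6, 9], 9) -> 27  [called from resolve_slot, line 25]
  bind_quota(27, 2) -> 27  [called from resolve_slot, line 27]
  resolve_slot([9, 1, 6, 9], 9) -> 27  [called from main, line 33]
Log origin:
  1 — main, line 32
  2 — resolve_slot, line 24
  3 — update_gauge, line 8
  4 — mix_signals, line 2
  5 — update_gauge, line 10
  6 — bind_quota, line 15
  7 — main, line 34
A correct fix: line 16: replace `*` with `+`.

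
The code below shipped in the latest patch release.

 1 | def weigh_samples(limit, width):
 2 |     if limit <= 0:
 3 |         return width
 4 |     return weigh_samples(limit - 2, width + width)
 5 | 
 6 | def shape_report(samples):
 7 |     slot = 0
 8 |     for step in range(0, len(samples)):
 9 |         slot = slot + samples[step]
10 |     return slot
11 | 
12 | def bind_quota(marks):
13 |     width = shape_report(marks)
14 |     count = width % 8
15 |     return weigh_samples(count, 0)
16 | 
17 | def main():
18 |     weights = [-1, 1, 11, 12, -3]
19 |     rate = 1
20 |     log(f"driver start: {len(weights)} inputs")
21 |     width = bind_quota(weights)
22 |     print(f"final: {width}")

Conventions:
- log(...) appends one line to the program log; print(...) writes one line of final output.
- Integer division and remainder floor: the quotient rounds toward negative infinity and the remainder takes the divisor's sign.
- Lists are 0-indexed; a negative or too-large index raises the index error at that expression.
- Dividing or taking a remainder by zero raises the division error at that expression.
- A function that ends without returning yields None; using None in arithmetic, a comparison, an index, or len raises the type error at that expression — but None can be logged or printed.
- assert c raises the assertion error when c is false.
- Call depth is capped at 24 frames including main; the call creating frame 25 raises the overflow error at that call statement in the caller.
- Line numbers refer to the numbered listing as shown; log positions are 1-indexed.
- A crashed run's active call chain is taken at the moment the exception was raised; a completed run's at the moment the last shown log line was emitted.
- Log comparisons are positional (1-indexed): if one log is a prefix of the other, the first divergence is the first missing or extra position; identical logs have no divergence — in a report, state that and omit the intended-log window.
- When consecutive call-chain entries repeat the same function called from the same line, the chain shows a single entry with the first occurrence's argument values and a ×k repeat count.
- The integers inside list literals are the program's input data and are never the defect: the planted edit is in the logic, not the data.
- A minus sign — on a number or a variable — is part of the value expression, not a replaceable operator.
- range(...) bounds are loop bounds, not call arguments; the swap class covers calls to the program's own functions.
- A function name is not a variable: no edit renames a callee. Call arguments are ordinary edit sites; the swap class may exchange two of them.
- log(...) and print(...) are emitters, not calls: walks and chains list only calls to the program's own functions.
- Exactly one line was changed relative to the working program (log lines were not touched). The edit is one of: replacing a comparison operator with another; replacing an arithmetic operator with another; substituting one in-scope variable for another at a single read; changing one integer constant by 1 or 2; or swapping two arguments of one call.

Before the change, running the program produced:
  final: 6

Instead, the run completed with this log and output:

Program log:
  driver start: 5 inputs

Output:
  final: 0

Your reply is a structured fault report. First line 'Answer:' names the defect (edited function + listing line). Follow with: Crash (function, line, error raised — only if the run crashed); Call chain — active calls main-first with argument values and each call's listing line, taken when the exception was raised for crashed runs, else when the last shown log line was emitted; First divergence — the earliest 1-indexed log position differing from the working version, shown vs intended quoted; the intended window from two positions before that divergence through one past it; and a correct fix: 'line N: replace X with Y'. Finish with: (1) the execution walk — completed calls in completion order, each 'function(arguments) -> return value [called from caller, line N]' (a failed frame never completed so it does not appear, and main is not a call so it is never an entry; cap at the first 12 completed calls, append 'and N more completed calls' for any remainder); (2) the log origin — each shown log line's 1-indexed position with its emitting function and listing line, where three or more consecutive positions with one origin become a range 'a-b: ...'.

Answer: the defect is in weigh_samples at line 4.
The tell: Every logged value matches the working version; the printed result is what differs.
Call chain: main.
First divergence: none (the log streams are identical).
Execution walk:
  shape_report([-1, 1, 11, 12, -3]) -> 20  [called from bind_quota, line 13]
  weigh_samples(0, 0) -> 0  [called from weigh_samples, line 4]
  weigh_samples(2, 0) -> 0  [called from weigh_samples, line 4]
  weigh_samples(4, 0) -> 0  [called from bind_quota, line 15]
  bind_quota([-1, 1, 11, 12, -3]) -> 0  [called from main, line 21]
Log origins:
  1: logged in main at line 20
A correct fix: line 4: replace `width + width` with `width + limit`.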